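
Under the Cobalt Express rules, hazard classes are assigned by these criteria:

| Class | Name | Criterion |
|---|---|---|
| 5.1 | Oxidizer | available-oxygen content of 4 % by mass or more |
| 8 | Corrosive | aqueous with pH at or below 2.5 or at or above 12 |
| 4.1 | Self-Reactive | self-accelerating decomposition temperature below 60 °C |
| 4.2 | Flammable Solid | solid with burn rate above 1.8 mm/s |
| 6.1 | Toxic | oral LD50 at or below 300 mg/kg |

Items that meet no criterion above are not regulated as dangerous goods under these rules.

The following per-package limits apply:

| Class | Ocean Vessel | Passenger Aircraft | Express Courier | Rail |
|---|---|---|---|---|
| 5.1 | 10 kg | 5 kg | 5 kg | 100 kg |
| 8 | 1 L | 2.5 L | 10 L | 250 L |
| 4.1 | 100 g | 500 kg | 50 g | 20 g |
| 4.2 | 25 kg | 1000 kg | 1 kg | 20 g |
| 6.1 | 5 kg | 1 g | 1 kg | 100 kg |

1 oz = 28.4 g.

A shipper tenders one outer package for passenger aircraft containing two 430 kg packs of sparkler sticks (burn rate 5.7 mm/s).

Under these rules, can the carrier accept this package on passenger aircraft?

Yes

The sparkler sticks have burn rate 5.7 mm/s, which is > 1.8 mm/s, so they are Class 4.2 (Flammable Solid).
Class 4.2 quantity: two 430 kg packs = 860 kg.
860 kg ≤ 1000 kg (passenger aircraft limit, Class 4.2) — within limit.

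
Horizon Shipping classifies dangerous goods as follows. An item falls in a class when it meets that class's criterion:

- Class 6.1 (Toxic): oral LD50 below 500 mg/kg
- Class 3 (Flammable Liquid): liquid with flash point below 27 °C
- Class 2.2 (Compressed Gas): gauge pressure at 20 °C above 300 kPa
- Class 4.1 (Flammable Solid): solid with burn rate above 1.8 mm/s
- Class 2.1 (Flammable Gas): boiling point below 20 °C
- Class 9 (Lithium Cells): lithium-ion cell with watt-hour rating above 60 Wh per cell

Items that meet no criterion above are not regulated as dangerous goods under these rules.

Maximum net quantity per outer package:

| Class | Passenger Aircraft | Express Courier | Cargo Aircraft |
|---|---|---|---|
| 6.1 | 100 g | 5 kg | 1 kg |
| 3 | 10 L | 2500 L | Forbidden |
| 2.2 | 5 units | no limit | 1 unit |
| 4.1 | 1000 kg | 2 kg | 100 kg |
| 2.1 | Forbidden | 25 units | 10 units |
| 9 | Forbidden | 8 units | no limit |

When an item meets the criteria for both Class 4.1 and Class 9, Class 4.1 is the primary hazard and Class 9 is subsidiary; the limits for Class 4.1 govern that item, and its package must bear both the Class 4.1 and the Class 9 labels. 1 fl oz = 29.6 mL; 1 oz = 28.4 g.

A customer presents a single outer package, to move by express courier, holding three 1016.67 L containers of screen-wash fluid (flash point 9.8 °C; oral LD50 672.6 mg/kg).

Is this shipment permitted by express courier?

No

Screen-wash fluid: flash point 9.8 °C < 27 °C → Class 3 (Flammable Liquid).
Class 3 quantity: three 1016.67 L containers = 3050.01 L.
3050.01 L > 2500 L (express courier limit, Class 3) — over the limit.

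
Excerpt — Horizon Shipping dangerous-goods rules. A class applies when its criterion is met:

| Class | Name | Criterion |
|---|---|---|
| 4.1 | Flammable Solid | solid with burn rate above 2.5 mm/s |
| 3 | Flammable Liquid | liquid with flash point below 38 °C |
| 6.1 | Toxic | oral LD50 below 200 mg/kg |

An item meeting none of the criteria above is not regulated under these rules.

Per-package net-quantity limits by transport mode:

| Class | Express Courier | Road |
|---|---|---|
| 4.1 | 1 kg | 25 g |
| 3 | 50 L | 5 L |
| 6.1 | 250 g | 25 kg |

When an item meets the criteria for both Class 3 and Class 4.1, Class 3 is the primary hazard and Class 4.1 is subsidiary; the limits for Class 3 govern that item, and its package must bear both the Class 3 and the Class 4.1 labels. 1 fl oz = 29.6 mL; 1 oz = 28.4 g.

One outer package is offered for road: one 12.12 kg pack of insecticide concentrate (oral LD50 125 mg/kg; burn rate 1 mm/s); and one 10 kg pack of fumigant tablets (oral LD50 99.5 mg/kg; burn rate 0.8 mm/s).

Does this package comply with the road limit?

With oral LD50 125 mg/kg (< 200 mg/kg), the insecticide concentrate falls in Class 6.1.
Fumigant tablets: oral LD50 99.5 mg/kg < 200 mg/kg → Class 6.1 (Toxic).
Total Class 6.1: 12.12 kg + 10 kg = 22.12 kg.
22.12 kg is within the road limit of 25 kg for Class 6.1.

Yes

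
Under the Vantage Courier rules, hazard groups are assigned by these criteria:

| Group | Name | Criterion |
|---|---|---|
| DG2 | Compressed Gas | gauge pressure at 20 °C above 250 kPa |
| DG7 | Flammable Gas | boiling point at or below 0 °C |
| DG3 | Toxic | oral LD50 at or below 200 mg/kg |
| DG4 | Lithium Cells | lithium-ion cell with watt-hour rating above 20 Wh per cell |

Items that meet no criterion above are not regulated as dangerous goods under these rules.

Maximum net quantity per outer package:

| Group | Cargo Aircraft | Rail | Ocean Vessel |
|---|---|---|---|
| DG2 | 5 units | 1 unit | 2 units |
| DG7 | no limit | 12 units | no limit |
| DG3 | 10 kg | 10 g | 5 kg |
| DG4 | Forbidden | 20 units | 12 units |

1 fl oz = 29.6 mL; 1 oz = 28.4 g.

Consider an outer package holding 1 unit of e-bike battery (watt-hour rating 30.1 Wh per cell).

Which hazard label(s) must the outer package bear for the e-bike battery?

The e-bike battery has watt-hour rating 30.1 Wh per cell, which is > 20 Wh per cell, so it is Group DG4 (Lithium Cells).
Only the Group DG4 label is required.

Group DG4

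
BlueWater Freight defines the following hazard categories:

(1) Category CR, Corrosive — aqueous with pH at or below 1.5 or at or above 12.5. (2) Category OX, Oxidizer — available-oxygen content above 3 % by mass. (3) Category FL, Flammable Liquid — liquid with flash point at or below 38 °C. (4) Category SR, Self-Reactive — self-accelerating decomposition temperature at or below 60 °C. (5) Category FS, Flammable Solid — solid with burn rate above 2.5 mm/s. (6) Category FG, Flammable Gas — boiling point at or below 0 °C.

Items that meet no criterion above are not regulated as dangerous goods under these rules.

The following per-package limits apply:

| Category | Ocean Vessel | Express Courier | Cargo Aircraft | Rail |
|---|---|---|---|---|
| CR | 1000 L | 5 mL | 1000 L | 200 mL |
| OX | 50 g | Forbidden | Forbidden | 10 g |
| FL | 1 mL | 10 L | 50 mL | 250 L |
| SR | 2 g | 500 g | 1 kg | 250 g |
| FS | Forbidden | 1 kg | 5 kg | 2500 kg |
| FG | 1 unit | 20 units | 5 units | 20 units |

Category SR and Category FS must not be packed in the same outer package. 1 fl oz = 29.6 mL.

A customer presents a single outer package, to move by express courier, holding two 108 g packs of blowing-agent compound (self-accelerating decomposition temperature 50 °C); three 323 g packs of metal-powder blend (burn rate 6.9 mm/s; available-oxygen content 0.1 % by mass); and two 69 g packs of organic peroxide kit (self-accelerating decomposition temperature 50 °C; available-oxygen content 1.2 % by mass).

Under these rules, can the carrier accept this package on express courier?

No

Blowing-agent compound: self-accelerating decomposition temperature 50 °C ≤ 60 °C → Category SR (Self-Reactive).
Metal-powder blend: burn rate 6.9 mm/s > 2.5 mm/s → Category FS (Flammable Solid).
With self-accelerating decomposition temperature 50 °C (≤ 60 °C), the organic peroxide kit falls in Category SR.
Category SR net quantity: (two 108 g packs = 216 g) + (two 69 g packs = 138 g) = 354 g.
354 g ≤ 500 g (express courier limit, Category SR) — within limit.
Category FS quantity: three 323 g packs = 969 g.
That is within the Category FS express courier limit of 1 kg.
Category SR and Category FS may not share an outer package.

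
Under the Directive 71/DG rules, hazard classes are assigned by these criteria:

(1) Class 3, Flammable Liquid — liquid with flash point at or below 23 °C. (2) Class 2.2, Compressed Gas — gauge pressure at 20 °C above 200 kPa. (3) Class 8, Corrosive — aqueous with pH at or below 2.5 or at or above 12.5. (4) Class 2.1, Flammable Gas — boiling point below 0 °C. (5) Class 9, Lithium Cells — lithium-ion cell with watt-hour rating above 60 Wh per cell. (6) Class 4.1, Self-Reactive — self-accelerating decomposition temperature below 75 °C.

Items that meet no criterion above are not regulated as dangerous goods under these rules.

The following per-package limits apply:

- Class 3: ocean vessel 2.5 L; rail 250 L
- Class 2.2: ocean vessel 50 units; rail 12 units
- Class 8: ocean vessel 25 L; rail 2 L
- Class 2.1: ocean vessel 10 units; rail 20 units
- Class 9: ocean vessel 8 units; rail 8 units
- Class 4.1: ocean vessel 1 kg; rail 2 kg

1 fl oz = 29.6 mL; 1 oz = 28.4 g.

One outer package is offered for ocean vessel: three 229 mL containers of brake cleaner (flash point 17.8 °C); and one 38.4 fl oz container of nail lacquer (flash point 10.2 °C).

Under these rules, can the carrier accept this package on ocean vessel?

With flash point 17.8 °C (≤ 23 °C), the brake cleaner falls in Class 3.
Flash point 10.2 °C meets the Class 3 criterion (Flammable Liquid), so the nail lacquer is Class 3.
Class 3 net quantity: (three 229 mL containers = 687 mL) + (one 38.4 fl oz container = 1136.64 mL) = 1823.64 mL.
1823.64 mL ≤ 2.5 L (ocean vessel limit, Class 3) — within limit.

Yes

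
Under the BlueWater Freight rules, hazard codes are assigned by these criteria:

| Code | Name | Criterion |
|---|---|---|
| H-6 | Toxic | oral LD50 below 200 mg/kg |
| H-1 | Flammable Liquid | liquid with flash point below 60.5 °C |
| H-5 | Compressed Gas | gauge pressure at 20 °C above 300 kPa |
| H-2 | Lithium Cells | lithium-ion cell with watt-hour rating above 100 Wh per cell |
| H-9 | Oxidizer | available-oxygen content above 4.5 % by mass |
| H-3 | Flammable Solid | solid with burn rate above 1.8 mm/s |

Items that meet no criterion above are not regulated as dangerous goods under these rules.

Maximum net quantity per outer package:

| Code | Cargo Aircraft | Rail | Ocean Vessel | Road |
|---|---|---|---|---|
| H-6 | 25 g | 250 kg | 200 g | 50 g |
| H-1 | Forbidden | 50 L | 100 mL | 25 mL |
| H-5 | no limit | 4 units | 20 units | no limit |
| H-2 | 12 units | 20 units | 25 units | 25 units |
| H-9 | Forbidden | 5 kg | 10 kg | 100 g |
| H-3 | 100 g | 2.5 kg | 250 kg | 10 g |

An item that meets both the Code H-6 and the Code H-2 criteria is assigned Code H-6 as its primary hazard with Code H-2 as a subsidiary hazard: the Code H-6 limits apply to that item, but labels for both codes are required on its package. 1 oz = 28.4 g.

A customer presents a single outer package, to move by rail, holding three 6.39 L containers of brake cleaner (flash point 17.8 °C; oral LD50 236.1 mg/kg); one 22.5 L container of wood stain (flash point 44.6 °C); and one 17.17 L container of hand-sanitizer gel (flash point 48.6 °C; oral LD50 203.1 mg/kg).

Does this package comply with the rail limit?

Flash point 17.8 °C meets the Code H-1 criterion (Flammable Liquid), so the brake cleaner is Code H-1.
Wood stain: flash point 44.6 °C < 60.5 °C → Code H-1 (Flammable Liquid).
Flash point 48.6 °C meets the Code H-1 criterion (Flammable Liquid), so the hand-sanitizer gel is Code H-1.
Total Code H-1: (three 6.39 L containers = 19.17 L) + 22.5 L + 17.17 L = 58.84 L.
That exceeds the Code H-1 rail limit of 50 L.

No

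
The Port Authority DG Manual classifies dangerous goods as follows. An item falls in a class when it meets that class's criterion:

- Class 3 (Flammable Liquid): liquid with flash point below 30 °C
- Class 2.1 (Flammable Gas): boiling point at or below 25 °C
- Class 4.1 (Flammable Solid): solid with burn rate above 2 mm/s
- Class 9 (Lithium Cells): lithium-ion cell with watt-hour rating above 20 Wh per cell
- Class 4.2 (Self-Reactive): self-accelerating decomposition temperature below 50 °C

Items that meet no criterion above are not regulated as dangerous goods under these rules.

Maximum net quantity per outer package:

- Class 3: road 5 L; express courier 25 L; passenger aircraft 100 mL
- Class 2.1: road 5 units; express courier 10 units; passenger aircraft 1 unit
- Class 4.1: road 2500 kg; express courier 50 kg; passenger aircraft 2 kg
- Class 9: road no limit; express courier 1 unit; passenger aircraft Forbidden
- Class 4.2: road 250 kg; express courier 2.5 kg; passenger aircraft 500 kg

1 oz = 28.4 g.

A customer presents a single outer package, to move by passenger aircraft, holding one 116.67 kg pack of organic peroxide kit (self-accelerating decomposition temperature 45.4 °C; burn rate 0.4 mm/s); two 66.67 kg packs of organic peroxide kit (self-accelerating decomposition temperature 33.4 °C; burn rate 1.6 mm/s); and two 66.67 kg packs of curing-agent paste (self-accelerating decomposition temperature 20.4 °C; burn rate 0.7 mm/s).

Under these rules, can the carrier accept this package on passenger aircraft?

Yes

Organic peroxide kit: self-accelerating decomposition temperature 45.4 °C < 50 °C → Class 4.2 (Self-Reactive).
The organic peroxide kit has self-accelerating decomposition temperature 33.4 °C, which is < 50 °C, so it is Class 4.2 (Self-Reactive).
Self-accelerating decomposition temperature 20.4 °C meets the Class 4.2 criterion (Self-Reactive), so the curing-agent paste is Class 4.2.
Class 4.2 net quantity: 116.67 kg + (two 66.67 kg packs = 133.34 kg) + (two 66.67 kg packs = 133.34 kg) = 383.35 kg.
383.35 kg ≤ 500 kg (passenger aircraft limit, Class 4.2) — within limit.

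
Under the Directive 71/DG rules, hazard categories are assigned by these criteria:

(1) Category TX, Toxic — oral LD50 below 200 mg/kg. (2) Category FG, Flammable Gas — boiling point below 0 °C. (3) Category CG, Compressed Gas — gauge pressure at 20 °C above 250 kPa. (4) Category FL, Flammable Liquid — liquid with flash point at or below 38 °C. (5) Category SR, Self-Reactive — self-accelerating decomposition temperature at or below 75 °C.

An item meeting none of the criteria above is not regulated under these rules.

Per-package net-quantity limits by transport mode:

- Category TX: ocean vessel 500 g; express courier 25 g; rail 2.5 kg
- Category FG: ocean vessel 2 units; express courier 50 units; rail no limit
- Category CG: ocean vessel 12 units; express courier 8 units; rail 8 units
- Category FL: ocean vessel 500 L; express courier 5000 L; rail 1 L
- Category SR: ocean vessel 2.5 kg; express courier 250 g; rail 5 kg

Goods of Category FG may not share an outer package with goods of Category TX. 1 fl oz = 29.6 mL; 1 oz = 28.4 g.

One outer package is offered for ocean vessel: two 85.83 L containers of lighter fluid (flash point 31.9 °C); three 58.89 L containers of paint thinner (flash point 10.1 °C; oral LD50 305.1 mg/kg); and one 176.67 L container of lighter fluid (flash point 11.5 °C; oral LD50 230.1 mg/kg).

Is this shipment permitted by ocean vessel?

With flash point 31.9 °C (≤ 38 °C), the lighter fluid falls in Category FL.
With flash point 10.1 °C (≤ 38 °C), the paint thinner falls in Category FL.
With flash point 11.5 °C (≤ 38 °C), the lighter fluid falls in Category FL.
Category FL net quantity: (two 85.83 L containers = 171.66 L) + (three 58.89 L containers = 176.67 L) + 176.67 L = 525 L.
525 L > 500 L (ocean vessel limit, Category FL) — over the limit.

No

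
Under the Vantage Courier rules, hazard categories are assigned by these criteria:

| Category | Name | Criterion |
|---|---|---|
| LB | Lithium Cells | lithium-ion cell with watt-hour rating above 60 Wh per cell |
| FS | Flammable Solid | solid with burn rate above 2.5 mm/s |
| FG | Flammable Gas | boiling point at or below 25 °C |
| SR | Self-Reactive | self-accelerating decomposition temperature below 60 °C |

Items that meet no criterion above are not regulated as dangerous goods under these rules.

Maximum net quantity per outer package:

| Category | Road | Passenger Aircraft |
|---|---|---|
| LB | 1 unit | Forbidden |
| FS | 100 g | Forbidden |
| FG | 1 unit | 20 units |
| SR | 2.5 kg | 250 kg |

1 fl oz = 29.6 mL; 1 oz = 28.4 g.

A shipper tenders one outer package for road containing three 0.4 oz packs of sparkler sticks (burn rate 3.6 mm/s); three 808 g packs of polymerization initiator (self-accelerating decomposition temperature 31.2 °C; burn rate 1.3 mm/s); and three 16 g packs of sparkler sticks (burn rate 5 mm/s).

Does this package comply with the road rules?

Yes

Sparkler sticks: burn rate 3.6 mm/s > 2.5 mm/s → Category FS (Flammable Solid).
The polymerization initiator has self-accelerating decomposition temperature 31.2 °C, which is < 60 °C, so it is Category SR (Self-Reactive).
Burn rate 5 mm/s meets the Category FS criterion (Flammable Solid), so the sparkler sticks are Category FS.
Total Category FS: (three 0.4 oz packs = 34.08 g) + (three 16 g packs = 48 g) = 82.08 g.
That is within the Category FS road limit of 100 g.
Category SR quantity: three 808 g packs = 2.424 kg.
That is within the Category SR road limit of 2.5 kg.
Every hazard category is within its road limit and no segregation rule is violated.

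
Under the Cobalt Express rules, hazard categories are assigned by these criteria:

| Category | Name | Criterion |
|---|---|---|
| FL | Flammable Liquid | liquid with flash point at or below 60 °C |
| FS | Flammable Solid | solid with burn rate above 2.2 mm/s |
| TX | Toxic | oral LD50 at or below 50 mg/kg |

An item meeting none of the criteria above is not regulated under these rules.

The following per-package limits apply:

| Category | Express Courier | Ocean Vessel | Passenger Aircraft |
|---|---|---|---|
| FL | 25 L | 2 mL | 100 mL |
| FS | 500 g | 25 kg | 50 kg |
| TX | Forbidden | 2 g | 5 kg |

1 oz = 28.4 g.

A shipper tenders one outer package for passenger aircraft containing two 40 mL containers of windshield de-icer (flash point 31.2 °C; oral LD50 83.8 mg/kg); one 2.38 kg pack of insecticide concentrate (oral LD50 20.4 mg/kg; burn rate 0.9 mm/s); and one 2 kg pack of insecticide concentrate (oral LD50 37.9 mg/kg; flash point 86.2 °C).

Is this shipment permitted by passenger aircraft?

The windshield de-icer has flash point 31.2 °C, which is ≤ 60 °C, so it is Category FL (Flammable Liquid).
Insecticide concentrate: oral LD50 20.4 mg/kg ≤ 50 mg/kg → Category TX (Toxic).
The insecticide concentrate has oral LD50 37.9 mg/kg, which is ≤ 50 mg/kg, so it is Category TX (Toxic).
Total Category TX: 2.38 kg + 2 kg = 4.38 kg.
That is within the Category TX passenger aircraft limit of 5 kg.
Category FL quantity: two 40 mL containers = 80 mL.
80 mL ≤ 100 mL (passenger aircraft limit, Category FL) — within limit.
Every hazard category is within its passenger aircraft limit and no segregation rule is violated.

Yes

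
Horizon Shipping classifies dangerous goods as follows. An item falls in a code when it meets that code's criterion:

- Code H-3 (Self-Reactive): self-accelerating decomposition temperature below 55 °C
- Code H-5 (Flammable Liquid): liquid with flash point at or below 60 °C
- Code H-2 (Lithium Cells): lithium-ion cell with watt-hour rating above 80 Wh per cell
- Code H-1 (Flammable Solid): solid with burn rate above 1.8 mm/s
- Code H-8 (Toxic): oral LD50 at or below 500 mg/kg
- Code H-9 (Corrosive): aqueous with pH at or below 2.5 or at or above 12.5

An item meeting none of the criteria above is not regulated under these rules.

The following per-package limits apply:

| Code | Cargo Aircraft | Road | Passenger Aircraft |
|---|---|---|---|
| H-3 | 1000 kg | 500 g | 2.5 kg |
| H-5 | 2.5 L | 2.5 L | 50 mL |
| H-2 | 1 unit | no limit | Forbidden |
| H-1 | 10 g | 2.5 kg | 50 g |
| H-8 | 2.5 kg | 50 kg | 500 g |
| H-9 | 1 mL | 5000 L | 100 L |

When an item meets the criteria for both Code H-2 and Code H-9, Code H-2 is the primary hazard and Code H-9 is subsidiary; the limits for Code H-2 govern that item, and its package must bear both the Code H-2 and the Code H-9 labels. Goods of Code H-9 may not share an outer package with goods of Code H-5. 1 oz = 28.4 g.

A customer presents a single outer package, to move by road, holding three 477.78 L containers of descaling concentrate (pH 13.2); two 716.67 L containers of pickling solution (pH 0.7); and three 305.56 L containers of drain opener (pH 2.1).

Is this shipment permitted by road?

Yes

The descaling concentrate has pH 13.2, which is ≥ 12.5, so it is Code H-9 (Corrosive).
With pH 0.7 (≤ 2.5), the pickling solution falls in Code H-9.
The drain opener has pH 2.1, which is ≤ 2.5, so it is Code H-9 (Corrosive).
Total Code H-9: (three 477.78 L containers = 1433.34 L) + (two 716.67 L containers = 1433.34 L) + (three 305.56 L containers = 916.68 L) = 3783.36 L.
That is within the Code H-9 road limit of 5000 L.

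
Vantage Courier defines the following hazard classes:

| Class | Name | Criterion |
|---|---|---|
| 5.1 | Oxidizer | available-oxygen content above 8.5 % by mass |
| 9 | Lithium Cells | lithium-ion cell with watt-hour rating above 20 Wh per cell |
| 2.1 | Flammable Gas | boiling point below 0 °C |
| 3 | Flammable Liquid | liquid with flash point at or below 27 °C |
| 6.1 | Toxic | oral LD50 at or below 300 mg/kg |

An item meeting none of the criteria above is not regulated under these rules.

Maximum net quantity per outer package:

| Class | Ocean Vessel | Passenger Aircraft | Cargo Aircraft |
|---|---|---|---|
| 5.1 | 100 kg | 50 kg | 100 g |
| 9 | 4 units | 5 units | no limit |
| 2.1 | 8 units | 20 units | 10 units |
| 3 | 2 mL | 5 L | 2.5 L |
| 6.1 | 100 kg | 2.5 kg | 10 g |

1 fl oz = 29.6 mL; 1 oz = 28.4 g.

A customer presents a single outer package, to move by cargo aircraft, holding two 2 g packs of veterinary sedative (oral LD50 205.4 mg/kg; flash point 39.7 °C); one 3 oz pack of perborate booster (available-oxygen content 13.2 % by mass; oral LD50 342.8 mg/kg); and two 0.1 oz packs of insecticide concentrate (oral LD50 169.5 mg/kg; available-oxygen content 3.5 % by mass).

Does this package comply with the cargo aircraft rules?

With oral LD50 205.4 mg/kg (≤ 300 mg/kg), the veterinary sedative falls in Class 6.1.
The perborate booster has available-oxygen content 13.2 % by mass, which is > 8.5 % by mass, so it is Class 5.1 (Oxidizer).
Insecticide concentrate: oral LD50 169.5 mg/kg ≤ 300 mg/kg → Class 6.1 (Toxic).
Class 6.1 net quantity: (two 2 g packs = 4 g) + (two 0.1 oz packs = 5.68 g) = 9.68 g.
9.68 g is within the cargo aircraft limit of 10 g for Class 6.1.
Class 5.1 quantity: one 3 oz pack = 85.2 g.
That is within the Class 5.1 cargo aircraft limit of 100 g.
Every hazard class is within its cargo aircraft limit and no segregation rule is violated.

Yes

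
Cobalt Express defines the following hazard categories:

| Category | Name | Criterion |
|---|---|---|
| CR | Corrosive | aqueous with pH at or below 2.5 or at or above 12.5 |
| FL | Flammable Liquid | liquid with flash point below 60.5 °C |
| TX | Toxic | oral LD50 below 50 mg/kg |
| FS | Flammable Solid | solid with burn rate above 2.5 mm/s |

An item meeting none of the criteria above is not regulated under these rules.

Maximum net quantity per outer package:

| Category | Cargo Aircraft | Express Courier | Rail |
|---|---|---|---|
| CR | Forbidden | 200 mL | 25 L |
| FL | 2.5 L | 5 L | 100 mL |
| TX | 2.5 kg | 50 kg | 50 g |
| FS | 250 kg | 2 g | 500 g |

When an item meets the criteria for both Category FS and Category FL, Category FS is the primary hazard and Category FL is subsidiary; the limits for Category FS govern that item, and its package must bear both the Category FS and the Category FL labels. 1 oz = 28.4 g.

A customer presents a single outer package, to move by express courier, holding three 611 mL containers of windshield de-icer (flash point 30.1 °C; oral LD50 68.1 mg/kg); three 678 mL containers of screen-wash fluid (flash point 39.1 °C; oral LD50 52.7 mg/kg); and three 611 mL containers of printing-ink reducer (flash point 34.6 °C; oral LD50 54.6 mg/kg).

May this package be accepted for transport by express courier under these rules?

No

With flash point 30.1 °C (< 60.5 °C), the windshield de-icer falls in Category FL.
Screen-wash fluid: flash point 39.1 °C < 60.5 °C → Category FL (Flammable Liquid).
The printing-ink reducer has flash point 34.6 °C, which is < 60.5 °C, so it is Category FL (Flammable Liquid).
Total Category FL: (three 611 mL containers = 1.833 L) + (three 678 mL containers = 2.034 L) + (three 611 mL containers = 1.833 L) = 5.7 L.
5.7 L exceeds the express courier limit of 5 L for Category FL.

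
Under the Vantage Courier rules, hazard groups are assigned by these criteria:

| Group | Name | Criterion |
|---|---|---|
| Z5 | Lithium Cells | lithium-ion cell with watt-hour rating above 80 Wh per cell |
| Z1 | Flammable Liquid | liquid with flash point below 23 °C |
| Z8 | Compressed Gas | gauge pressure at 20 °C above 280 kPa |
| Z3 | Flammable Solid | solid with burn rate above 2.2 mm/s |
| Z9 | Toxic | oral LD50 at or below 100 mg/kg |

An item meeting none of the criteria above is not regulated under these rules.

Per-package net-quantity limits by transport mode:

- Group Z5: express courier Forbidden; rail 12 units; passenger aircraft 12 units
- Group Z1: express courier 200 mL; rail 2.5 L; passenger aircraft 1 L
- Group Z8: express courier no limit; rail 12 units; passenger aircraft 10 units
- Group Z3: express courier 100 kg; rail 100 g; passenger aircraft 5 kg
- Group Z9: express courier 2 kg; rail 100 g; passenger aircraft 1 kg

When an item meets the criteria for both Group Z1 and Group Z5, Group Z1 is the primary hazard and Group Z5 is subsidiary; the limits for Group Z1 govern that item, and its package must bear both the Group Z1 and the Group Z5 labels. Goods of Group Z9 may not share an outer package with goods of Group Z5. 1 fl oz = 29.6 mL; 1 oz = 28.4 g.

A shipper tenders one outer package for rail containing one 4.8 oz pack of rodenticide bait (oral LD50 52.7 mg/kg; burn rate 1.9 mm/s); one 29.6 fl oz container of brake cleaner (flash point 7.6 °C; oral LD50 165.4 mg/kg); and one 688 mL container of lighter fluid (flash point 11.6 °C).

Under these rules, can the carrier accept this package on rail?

Rodenticide bait: oral LD50 52.7 mg/kg ≤ 100 mg/kg → Group Z9 (Toxic).
Flash point 7.6 °C meets the Group Z1 criterion (Flammable Liquid), so the brake cleaner is Group Z1.
Lighter fluid: flash point 11.6 °C < 23 °C → Group Z1 (Flammable Liquid).
Group Z1 net quantity: (one 29.6 fl oz container = 876.16 mL) + 688 mL = 1564.16 mL.
1564.16 mL ≤ 2.5 L (rail limit, Group Z1) — within limit.
Group Z9 quantity: one 4.8 oz pack = 136.32 g.
That exceeds the Group Z9 rail limit of 100 g.
The segregation rule (Group Z9 with Group Z5) does not apply to Group Z1 with Group Z9.

No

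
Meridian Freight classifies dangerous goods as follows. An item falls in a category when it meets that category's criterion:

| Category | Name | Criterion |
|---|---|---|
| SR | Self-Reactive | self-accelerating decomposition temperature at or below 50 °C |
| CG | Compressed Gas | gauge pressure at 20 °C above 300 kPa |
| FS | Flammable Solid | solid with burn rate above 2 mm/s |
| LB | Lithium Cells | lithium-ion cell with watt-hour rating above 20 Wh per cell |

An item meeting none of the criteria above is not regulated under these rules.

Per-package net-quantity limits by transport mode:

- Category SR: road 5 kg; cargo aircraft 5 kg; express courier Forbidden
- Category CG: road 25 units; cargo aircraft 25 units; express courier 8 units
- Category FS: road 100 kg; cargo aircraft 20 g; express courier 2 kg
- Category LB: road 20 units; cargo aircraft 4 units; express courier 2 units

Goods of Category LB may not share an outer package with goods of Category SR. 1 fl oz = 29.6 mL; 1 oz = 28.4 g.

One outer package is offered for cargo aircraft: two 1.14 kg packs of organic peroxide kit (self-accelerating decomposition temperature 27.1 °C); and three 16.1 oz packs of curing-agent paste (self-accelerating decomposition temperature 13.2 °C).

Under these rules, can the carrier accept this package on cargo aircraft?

Organic peroxide kit: self-accelerating decomposition temperature 27.1 °C ≤ 50 °C → Category SR (Self-Reactive).
The curing-agent paste has self-accelerating decomposition temperature 13.2 °C, which is ≤ 50 °C, so it is Category SR (Self-Reactive).
Category SR net quantity: (two 1.14 kg packs = 2.28 kg) + (three 16.1 oz packs = 1371.72 g) = 3651.72 g.
3651.72 g is within the cargo aircraft limit of 5 kg for Category SR.

Yes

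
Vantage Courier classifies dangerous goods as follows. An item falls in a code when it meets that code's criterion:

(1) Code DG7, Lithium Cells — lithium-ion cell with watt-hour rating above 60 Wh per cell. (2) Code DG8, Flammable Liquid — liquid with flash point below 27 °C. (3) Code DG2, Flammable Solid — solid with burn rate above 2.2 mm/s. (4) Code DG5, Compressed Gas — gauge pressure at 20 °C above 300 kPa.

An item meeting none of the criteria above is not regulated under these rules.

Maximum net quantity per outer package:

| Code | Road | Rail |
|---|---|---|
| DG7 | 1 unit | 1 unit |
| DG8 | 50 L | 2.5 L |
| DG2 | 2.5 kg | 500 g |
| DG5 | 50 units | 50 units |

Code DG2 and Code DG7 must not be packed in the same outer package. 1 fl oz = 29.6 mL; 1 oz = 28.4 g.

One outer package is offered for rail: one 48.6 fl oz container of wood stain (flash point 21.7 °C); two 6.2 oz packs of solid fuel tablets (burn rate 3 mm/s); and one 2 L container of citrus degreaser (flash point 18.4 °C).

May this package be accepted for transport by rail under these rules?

The wood stain has flash point 21.7 °C, which is < 27 °C, so it is Code DG8 (Flammable Liquid).
The solid fuel tablets have burn rate 3 mm/s, which is > 2.2 mm/s, so they are Code DG2 (Flammable Solid).
The citrus degreaser has flash point 18.4 °C, which is < 27 °C, so it is Code DG8 (Flammable Liquid).
Code DG8 net quantity: (one 48.6 fl oz container = 1438.56 mL) + 2 L = 3438.56 mL.
3438.56 mL exceeds the rail limit of 2.5 L for Code DG8.
Code DG2 quantity: two 6.2 oz packs = 352.16 g.
352.16 g is within the rail limit of 500 g for Code DG2.
The segregation rule (Code DG2 with Code DG7) does not apply to Code DG8 with Code DG2.

No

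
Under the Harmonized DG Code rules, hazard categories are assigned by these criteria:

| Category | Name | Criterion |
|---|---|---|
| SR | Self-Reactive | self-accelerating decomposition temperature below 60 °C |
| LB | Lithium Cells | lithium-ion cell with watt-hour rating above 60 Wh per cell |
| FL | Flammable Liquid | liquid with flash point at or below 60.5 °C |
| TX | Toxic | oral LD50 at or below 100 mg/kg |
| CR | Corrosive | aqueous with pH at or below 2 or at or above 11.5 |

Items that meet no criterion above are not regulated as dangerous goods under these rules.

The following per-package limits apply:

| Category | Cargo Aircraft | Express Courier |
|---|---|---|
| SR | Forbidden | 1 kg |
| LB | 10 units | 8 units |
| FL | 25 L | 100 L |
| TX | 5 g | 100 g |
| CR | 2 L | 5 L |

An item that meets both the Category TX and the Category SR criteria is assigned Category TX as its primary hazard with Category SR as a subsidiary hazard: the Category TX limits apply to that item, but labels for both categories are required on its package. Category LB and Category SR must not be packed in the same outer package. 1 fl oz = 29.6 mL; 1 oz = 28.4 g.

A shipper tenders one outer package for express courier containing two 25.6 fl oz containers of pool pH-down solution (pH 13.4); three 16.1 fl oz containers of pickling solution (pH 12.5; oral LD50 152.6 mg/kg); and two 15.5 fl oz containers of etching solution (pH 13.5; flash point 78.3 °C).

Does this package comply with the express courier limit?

pH 13.4 meets the Category CR criterion (Corrosive), so the pool pH-down solution is Category CR.
pH 12.5 meets the Category CR criterion (Corrosive), so the pickling solution is Category CR.
pH 13.5 meets the Category CR criterion (Corrosive), so the etching solution is Category CR.
Category CR net quantity: (two 25.6 fl oz containers = 1515.52 mL) + (three 16.1 fl oz containers = 1429.68 mL) + (two 15.5 fl oz containers = 917.6 mL) = 3862.8 mL.
3862.8 mL is within the express courier limit of 5 L for Category CR.

Yes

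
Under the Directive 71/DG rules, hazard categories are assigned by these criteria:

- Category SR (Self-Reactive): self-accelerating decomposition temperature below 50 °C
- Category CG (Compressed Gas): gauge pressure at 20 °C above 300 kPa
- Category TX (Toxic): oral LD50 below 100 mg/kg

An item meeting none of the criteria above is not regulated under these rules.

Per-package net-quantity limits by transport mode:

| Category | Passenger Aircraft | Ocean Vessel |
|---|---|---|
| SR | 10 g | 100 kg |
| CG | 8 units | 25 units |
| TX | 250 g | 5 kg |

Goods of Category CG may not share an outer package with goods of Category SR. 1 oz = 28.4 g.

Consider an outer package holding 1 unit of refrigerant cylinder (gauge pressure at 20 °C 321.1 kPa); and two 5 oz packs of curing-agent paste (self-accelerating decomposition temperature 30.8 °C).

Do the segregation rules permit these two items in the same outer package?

No

Gauge pressure at 20 °C 321.1 kPa meets the Category CG criterion (Compressed Gas), so the refrigerant cylinder is Category CG.
Self-accelerating decomposition temperature 30.8 °C meets the Category SR criterion (Self-Reactive), so the curing-agent paste is Category SR.
Category CG and Category SR may not share an outer package.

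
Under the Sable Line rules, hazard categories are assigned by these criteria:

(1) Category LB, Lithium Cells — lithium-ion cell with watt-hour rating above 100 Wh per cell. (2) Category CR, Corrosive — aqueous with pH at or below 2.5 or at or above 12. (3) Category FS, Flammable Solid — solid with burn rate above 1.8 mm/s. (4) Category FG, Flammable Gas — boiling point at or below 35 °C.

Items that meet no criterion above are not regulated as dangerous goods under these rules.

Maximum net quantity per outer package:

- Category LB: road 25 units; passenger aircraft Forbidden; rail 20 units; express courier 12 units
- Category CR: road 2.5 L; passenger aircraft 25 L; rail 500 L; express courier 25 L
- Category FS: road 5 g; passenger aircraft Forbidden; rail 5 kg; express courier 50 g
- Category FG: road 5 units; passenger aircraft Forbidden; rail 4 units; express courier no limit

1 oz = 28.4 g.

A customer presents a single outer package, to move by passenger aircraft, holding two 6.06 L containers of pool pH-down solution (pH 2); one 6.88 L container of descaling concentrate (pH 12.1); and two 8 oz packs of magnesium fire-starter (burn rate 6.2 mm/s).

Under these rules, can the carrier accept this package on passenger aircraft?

No

pH 2 meets the Category CR criterion (Corrosive), so the pool pH-down solution is Category CR.
Descaling concentrate: pH 12.1 ≥ 12 → Category CR (Corrosive).
The magnesium fire-starter has burn rate 6.2 mm/s, which is > 1.8 mm/s, so it is Category FS (Flammable Solid).
Category CR net quantity: (two 6.06 L containers = 12.12 L) + 6.88 L = 19 L.
19 L is within the passenger aircraft limit of 25 L for Category CR.
Category FS quantity: two 8 oz packs = 454.4 g.
By passenger aircraft, Category FS is Forbidden regardless of quantity.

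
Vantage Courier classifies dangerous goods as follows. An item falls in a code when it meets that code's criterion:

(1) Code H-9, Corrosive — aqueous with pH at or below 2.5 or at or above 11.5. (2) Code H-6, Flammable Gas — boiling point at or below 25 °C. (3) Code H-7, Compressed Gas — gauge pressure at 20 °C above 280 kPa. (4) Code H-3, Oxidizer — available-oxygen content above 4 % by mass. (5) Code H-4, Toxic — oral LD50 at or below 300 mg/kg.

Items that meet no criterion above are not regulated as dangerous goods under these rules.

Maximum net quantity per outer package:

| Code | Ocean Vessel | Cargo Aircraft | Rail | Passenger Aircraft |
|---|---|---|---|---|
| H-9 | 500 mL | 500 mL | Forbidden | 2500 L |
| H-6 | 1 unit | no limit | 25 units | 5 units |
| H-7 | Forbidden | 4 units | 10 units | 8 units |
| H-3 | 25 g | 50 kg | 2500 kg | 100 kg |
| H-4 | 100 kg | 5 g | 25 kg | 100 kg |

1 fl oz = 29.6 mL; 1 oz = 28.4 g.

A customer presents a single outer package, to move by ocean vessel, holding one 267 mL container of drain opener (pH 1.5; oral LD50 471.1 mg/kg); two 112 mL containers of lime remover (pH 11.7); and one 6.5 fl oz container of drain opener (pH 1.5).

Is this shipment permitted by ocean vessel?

With pH 1.5 (≤ 2.5), the drain opener falls in Code H-9.
The lime remover has pH 11.7, which is ≥ 11.5, so it is Code H-9 (Corrosive).
The drain opener has pH 1.5, which is ≤ 2.5, so it is Code H-9 (Corrosive).
Code H-9 net quantity: 267 mL + (two 112 mL containers = 224 mL) + (one 6.5 fl oz container = 192.4 mL) = 683.4 mL.
683.4 mL exceeds the ocean vessel limit of 500 mL for Code H-9.

No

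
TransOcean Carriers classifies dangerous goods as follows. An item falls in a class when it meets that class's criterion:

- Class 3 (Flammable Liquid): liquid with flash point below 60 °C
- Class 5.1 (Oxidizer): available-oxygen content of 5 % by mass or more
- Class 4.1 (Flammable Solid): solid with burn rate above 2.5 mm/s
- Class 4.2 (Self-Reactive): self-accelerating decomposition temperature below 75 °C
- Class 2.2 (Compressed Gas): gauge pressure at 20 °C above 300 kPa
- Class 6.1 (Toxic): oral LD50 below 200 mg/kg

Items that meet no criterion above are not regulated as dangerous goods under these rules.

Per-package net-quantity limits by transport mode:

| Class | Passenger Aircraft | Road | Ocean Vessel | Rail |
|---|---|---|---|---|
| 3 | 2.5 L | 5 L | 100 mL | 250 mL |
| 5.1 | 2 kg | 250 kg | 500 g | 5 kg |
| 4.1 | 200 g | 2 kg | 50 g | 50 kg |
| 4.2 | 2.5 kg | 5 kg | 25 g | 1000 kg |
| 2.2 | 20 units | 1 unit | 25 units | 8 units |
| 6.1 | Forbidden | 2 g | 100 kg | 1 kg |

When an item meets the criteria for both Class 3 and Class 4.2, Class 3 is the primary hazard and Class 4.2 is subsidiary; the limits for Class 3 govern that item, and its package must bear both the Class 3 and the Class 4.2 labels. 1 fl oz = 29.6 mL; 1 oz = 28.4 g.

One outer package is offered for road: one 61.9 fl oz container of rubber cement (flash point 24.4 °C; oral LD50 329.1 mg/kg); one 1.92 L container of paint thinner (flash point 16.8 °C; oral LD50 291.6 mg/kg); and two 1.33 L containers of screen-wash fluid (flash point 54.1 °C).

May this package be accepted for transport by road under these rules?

No

The rubber cement has flash point 24.4 °C, which is < 60 °C, so it is Class 3 (Flammable Liquid).
Paint thinner: flash point 16.8 °C < 60 °C → Class 3 (Flammable Liquid).
The screen-wash fluid has flash point 54.1 °C, which is < 60 °C, so it is Class 3 (Flammable Liquid).
Total Class 3: (one 61.9 fl oz container = 1832.24 mL) + 1.92 L + (two 1.33 L containers = 2.66 L) = 6412.24 mL.
6412.24 mL exceeds the road limit of 5 L for Class 3.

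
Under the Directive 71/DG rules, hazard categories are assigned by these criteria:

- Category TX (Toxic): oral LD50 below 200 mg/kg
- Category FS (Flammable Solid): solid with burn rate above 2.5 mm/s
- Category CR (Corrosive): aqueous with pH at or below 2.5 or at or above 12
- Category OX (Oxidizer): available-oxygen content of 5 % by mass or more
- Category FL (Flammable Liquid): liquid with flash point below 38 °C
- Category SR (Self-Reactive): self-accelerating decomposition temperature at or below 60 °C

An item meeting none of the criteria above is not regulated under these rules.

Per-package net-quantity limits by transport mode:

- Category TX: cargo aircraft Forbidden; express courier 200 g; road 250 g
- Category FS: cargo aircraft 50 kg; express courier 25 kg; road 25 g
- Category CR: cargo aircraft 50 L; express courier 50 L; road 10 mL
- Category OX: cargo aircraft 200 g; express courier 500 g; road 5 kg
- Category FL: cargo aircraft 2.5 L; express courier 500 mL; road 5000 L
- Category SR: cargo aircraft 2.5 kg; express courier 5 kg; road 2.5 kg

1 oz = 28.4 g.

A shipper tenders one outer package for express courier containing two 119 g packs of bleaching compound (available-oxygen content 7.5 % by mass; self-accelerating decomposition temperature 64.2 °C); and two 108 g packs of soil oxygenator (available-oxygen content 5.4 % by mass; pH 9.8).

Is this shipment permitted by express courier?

With available-oxygen content 7.5 % by mass (≥ 5 % by mass), the bleaching compound falls in Category OX.
The soil oxygenator has available-oxygen content 5.4 % by mass, which is ≥ 5 % by mass, so it is Category OX (Oxidizer).
Total Category OX: (two 119 g packs = 238 g) + (two 108 g packs = 216 g) = 454 g.
454 g is within the express courier limit of 500 g for Category OX.

Yes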